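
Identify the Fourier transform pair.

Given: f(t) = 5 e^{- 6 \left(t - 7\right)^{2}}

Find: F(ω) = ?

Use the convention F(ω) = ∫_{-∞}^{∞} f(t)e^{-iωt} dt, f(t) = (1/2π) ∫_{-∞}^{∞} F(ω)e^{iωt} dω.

F(ω) = \frac{5 \sqrt{6} \sqrt{\pi} e^{- \frac{\omega \left(\omega + 168 i\right)}{24}}}{6}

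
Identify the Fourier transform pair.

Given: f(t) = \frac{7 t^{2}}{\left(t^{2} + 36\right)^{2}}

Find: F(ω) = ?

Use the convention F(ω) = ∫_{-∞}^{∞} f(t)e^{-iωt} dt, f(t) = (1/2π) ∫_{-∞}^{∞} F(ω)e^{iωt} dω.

F(ω) = \frac{7 \pi \left(1 - 6 \left|{\omega}\right|\right) e^{- 6 \left|{\omega}\right|}}{12}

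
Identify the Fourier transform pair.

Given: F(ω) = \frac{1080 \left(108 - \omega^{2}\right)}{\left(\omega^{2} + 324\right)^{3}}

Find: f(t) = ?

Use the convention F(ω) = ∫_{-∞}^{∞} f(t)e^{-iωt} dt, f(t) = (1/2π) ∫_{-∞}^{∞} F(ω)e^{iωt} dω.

f(t) = 5 t^{2} e^{- 18 \left|{t}\right|}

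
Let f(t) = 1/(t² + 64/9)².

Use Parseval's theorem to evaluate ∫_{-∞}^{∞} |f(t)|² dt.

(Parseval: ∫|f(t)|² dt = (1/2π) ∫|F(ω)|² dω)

∫|f(t)|² dt = \frac{10935 \pi}{33554432}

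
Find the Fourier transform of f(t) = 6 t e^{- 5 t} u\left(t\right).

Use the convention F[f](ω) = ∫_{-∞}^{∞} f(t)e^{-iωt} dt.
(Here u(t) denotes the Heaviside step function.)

F(ω) = \frac{6}{\left(i \omega + 5\right)^{2}}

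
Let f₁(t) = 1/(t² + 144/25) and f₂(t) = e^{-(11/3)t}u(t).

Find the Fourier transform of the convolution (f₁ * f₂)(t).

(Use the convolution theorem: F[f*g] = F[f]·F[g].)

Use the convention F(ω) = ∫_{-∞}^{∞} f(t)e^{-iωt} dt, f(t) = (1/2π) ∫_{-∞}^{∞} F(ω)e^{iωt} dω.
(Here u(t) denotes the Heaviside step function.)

F[f₁*f₂](ω) = \frac{5 \pi e^{- \frac{12 \left|{\omega}\right|}{5}}}{4 \left(3 i \omega + 11\right)}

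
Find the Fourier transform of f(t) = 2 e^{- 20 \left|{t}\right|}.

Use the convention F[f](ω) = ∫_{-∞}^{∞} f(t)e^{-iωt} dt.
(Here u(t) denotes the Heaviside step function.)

F(ω) = \frac{80}{\omega^{2} + 400}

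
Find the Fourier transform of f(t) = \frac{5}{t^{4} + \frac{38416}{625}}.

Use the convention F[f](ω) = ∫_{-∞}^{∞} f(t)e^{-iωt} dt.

F(ω) = \frac{625 \pi e^{- \frac{7 \sqrt{2} \left|{\omega}\right|}{5}} \sin{\left(\frac{7 \sqrt{2} \left|{\omega}\right|}{5} + \frac{\pi}{4} \right)}}{2744}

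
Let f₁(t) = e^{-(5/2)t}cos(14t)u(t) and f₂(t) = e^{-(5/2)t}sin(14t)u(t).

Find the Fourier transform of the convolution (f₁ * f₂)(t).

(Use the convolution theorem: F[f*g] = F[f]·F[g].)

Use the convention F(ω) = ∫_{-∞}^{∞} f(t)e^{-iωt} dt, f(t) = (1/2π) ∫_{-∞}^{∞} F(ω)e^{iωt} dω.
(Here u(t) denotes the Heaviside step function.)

F[f₁*f₂](ω) = \frac{112 \left(2 i \omega + 5\right)}{\left(\left(2 i \omega + 5\right)^{2} + 784\right)^{2}}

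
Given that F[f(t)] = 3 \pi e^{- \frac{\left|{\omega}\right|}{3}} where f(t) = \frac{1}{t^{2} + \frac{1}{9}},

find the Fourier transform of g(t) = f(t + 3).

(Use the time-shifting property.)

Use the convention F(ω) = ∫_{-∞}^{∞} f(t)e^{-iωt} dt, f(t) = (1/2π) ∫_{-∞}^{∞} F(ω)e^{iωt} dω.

F[g](ω) = 3 \pi e^{3 i \omega - \frac{\left|{\omega}\right|}{3}}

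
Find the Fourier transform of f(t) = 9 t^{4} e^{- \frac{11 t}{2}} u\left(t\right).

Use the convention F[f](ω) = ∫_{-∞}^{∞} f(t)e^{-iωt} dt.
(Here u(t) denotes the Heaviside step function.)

F(ω) = \frac{6912}{\left(2 i \omega + 11\right)^{5}}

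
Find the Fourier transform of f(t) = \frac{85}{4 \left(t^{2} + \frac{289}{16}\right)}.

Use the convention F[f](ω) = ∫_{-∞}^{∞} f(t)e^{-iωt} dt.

F(ω) = 5 \pi e^{- \frac{17 \left|{\omega}\right|}{4}}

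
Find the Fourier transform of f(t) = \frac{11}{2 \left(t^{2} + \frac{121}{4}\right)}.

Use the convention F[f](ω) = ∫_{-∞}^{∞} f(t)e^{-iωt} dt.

F(ω) = \pi e^{- \frac{11 \left|{\omega}\right|}{2}}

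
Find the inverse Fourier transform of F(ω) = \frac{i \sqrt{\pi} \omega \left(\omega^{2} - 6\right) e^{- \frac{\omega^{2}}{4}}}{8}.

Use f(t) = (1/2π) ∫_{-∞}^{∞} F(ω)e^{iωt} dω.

f(t) = t^{3} e^{- t^{2}}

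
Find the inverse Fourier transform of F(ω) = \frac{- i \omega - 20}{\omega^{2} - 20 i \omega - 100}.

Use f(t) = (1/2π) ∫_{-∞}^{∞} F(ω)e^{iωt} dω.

f(t) = \left(10 t + 1\right) e^{- 10 t} u\left(t\right)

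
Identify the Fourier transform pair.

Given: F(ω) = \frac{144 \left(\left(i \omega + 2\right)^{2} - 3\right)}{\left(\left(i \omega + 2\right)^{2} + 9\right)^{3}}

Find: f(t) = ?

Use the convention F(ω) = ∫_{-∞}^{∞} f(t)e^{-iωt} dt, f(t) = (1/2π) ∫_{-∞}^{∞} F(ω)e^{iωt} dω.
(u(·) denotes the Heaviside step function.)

f(t) = 8 t^{2} e^{- 2 t} \sin{\left(3 t \right)} u\left(t\right)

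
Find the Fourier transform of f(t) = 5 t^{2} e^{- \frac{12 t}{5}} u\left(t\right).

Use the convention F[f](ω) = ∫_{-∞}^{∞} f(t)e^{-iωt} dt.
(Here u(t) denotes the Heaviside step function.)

F(ω) = \frac{1250}{\left(5 i \omega + 12\right)^{3}}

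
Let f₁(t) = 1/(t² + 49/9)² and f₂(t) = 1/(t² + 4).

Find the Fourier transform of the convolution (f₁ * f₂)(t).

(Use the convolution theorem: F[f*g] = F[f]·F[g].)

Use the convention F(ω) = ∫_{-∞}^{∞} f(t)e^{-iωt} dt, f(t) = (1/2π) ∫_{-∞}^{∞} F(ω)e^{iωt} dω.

F[f₁*f₂](ω) = \frac{9 \pi^{2} \left(7 \left|{\omega}\right| + 3\right) e^{- \frac{13 \left|{\omega}\right|}{3}}}{1372}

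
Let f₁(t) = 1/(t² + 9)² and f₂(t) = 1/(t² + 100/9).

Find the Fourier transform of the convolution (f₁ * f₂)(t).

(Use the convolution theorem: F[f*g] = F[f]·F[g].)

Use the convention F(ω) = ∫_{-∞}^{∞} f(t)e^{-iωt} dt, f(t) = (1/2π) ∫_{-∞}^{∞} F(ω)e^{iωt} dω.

F[f₁*f₂](ω) = \frac{\pi^{2} \left(3 \left|{\omega}\right| + 1\right) e^{- \frac{19 \left|{\omega}\right|}{3}}}{180}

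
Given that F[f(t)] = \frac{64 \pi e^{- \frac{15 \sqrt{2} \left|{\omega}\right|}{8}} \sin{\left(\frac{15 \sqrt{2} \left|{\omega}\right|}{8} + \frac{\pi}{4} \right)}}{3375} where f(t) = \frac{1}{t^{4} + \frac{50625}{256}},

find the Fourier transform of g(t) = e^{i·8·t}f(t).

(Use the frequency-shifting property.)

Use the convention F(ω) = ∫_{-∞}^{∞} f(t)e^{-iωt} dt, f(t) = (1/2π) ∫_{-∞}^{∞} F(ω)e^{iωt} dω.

F[g](ω) = \frac{64 \pi e^{- \frac{15 \sqrt{2} \left|{\omega - 8}\right|}{8}} \sin{\left(\frac{15 \sqrt{2} \left|{\omega - 8}\right|}{8} + \frac{\pi}{4} \right)}}{3375}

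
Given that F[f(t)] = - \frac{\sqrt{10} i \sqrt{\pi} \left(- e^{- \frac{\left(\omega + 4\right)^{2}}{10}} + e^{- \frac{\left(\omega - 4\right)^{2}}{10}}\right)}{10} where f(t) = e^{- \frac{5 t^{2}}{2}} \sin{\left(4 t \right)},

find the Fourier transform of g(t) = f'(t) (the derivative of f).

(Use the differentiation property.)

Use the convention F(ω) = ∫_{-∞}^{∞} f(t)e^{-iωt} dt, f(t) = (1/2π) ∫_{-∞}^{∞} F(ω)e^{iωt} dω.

F[g](ω) = \frac{\sqrt{10} \sqrt{\pi} \omega \left(e^{\frac{8 \omega}{5}} - 1\right) e^{- \frac{\omega^{2}}{10} - \frac{4 \omega}{5} - \frac{8}{5}}}{10}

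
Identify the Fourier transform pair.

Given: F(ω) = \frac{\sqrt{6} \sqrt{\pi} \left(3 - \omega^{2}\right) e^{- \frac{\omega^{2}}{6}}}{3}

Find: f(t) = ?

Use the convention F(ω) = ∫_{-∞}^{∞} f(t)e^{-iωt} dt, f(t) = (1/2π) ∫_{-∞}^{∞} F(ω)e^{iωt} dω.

f(t) = 9 t^{2} e^{- \frac{3 t^{2}}{2}}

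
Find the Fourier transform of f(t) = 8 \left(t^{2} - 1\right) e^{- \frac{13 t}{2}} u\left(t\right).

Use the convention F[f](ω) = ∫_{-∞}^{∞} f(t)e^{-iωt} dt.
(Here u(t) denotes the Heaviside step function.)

F(ω) = \frac{16 \left(16 i \omega - \left(2 i \omega + 13\right)^{3} + 104\right)}{\left(2 i \omega + 13\right)^{4}}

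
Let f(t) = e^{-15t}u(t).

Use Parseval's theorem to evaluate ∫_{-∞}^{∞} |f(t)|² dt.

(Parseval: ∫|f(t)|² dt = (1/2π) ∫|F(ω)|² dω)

∫|f(t)|² dt = \frac{1}{30}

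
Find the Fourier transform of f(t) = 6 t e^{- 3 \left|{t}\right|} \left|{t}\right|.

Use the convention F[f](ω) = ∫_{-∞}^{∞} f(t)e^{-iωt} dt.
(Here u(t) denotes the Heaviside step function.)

F(ω) = \frac{24 i \omega \left(\omega^{2} - 27\right)}{\left(\omega^{2} + 9\right)^{3}}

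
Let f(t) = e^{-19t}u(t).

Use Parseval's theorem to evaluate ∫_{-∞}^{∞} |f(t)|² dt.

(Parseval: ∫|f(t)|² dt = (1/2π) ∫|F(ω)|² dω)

∫|f(t)|² dt = \frac{1}{38}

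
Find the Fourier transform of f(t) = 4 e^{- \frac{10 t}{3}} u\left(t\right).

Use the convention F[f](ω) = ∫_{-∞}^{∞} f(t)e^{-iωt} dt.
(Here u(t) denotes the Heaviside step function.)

F(ω) = \frac{12}{3 i \omega + 10}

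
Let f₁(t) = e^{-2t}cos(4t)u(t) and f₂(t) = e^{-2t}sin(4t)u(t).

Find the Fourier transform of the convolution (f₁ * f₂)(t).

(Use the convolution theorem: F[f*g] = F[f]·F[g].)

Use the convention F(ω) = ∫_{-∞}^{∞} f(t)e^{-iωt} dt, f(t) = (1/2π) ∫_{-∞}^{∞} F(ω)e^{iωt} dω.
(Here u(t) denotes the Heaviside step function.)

F[f₁*f₂](ω) = \frac{4 \left(i \omega + 2\right)}{\left(\left(i \omega + 2\right)^{2} + 16\right)^{2}}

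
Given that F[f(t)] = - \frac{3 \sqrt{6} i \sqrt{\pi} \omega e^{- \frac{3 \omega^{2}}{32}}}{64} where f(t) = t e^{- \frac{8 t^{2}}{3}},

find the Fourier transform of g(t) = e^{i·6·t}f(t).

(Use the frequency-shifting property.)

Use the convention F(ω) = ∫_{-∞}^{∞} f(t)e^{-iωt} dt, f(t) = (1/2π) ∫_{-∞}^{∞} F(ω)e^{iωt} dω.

F[g](ω) = \frac{3 \sqrt{6} i \sqrt{\pi} \left(6 - \omega\right) e^{- \frac{3 \left(\omega - 6\right)^{2}}{32}}}{64}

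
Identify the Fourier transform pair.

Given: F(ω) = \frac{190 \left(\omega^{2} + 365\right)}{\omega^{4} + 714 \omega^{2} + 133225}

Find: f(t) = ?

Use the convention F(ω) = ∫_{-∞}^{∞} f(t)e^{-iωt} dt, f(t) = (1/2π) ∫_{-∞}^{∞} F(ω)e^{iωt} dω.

f(t) = 5 e^{- 19 \left|{t}\right|} \cos{\left(2 \left|{t}\right| \right)}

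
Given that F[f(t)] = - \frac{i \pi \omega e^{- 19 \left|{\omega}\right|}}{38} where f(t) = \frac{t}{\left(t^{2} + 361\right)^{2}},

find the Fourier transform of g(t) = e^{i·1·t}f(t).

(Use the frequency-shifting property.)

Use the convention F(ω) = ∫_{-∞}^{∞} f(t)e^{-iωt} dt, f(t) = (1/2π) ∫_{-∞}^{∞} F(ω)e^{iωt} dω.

F[g](ω) = \frac{i \pi \left(1 - \omega\right) e^{- 19 \left|{\omega - 1}\right|}}{38}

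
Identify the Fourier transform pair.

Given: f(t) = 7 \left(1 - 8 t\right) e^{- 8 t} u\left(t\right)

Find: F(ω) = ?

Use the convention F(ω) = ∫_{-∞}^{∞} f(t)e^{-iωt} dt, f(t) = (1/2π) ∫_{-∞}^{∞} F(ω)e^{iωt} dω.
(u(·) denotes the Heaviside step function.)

F(ω) = \frac{7 i \omega}{- \omega^{2} + 16 i \omega + 64}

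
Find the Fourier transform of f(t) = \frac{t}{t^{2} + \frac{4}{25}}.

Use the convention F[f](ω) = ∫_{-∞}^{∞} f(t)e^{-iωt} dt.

F(ω) = - i \pi e^{- \frac{2 \left|{\omega}\right|}{5}} \operatorname{sign}{\left(\omega \right)}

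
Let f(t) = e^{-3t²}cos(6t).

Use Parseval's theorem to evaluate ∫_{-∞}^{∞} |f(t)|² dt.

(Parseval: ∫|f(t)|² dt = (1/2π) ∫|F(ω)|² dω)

∫|f(t)|² dt = \frac{\sqrt{6} \sqrt{\pi} \left(1 + e^{6}\right)}{12 e^{6}}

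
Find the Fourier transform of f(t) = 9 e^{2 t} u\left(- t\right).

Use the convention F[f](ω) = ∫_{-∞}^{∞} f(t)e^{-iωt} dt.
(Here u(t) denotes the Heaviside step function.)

F(ω) = - \frac{9}{i \omega - 2}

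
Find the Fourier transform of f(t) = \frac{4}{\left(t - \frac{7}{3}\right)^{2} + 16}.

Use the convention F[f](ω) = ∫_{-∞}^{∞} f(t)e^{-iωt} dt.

F(ω) = \pi e^{- \frac{7 i \omega}{3} - 4 \left|{\omega}\right|}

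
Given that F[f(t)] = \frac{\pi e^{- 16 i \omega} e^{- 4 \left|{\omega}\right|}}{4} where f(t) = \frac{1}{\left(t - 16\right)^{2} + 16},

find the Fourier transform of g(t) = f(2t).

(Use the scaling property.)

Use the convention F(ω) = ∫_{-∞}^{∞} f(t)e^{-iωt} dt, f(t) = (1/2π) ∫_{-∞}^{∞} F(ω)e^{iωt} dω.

F[g](ω) = \frac{\pi e^{- 8 i \omega - 2 \left|{\omega}\right|}}{8}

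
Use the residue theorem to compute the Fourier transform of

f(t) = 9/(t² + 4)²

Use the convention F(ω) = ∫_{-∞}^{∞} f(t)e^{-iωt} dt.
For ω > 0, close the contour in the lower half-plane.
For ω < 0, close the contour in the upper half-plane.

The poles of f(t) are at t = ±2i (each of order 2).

Let g(z) = f(z)e^{-iωz}; for large |z| the factor e^{-iωz} decays in the lower half-plane when ω > 0 and in the upper half-plane when ω < 0.

Case ω > 0 (lower half-plane, clockwise contour ⇒ F(ω) = -2πi·ΣRes):
  Res_{z = - 2 i} g(z) = \frac{9 i \left(2 \omega + 1\right) e^{- 2 \omega}}{32} (pole of order 2)
  F(ω) = -2πi·ΣRes = \frac{9 \pi \left(2 \omega + 1\right) e^{- 2 \omega}}{16}

Case ω < 0 (upper half-plane, counterclockwise contour ⇒ F(ω) = +2πi·ΣRes):
  Res_{z = 2 i} g(z) = \frac{9 i \left(2 \omega - 1\right) e^{2 \omega}}{32} (pole of order 2)
  F(ω) = 2πi·ΣRes = \frac{9 \pi \left(1 - 2 \omega\right) e^{2 \omega}}{16}

Both cases combine into a single formula in |ω|:

F(ω) = \frac{9 \pi \left(2 \left|{\omega}\right| + 1\right) e^{- 2 \left|{\omega}\right|}}{16}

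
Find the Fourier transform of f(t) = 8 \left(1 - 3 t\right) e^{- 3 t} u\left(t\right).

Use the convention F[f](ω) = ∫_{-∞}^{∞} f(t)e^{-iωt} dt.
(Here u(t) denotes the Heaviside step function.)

F(ω) = \frac{8 i \omega}{- \omega^{2} + 6 i \omega + 9}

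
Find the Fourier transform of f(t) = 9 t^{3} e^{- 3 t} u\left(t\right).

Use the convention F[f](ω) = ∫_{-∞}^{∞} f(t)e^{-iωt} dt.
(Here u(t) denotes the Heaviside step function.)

F(ω) = \frac{54}{\left(i \omega + 3\right)^{4}}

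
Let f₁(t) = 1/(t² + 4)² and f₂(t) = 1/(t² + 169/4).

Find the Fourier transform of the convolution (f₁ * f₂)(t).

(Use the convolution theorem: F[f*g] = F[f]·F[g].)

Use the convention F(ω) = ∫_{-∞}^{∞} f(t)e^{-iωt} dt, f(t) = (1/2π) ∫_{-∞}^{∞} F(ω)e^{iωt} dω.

F[f₁*f₂](ω) = \frac{\pi^{2} \left(2 \left|{\omega}\right| + 1\right) e^{- \frac{17 \left|{\omega}\right|}{2}}}{104}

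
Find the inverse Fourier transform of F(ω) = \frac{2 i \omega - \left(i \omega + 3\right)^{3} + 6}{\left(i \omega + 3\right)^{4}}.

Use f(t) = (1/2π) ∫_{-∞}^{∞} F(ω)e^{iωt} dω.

f(t) = \left(t^{2} - 1\right) e^{- 3 t} u\left(t\right)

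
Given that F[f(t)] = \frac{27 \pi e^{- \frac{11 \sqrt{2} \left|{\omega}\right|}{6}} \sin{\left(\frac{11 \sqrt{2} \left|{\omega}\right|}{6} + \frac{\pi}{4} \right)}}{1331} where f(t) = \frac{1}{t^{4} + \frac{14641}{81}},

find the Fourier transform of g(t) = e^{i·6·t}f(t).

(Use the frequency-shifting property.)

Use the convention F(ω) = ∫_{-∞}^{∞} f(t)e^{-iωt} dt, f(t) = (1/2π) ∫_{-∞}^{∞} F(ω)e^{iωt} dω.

F[g](ω) = \frac{27 \pi e^{- \frac{11 \sqrt{2} \left|{\omega - 6}\right|}{6}} \sin{\left(\frac{11 \sqrt{2} \left|{\omega - 6}\right|}{6} + \frac{\pi}{4} \right)}}{1331}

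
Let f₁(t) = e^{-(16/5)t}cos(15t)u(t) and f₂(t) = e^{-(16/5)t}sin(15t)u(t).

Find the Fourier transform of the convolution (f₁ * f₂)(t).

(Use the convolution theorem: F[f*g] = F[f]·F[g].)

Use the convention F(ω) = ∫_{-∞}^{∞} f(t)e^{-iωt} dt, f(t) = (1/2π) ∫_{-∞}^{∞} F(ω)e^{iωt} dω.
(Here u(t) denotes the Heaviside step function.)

F[f₁*f₂](ω) = \frac{1875 \left(5 i \omega + 16\right)}{\left(\left(5 i \omega + 16\right)^{2} + 5625\right)^{2}}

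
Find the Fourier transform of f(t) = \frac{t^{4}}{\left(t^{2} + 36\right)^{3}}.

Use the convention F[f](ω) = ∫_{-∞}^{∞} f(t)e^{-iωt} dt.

F(ω) = \frac{\pi \left(12 \omega^{2} - 10 \left|{\omega}\right| + 1\right) e^{- 6 \left|{\omega}\right|}}{16}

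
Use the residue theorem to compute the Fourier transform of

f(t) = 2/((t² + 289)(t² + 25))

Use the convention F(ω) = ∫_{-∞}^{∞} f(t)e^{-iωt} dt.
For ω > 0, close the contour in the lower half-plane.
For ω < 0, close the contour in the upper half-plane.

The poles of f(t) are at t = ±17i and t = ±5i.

Let g(z) = f(z)e^{-iωz}; for large |z| the factor e^{-iωz} decays in the lower half-plane when ω > 0 and in the upper half-plane when ω < 0.

Case ω > 0 (lower half-plane, clockwise contour ⇒ F(ω) = -2πi·ΣRes):
  Res_{z = - 17 i} g(z) = - \frac{i e^{- 17 \omega}}{4488}
  Res_{z = - 5 i} g(z) = \frac{i e^{- 5 \omega}}{1320}
  F(ω) = -2πi·ΣRes = \frac{\pi \left(17 e^{12 \omega} - 5\right) e^{- 17 \omega}}{11220}

Case ω < 0 (upper half-plane, counterclockwise contour ⇒ F(ω) = +2πi·ΣRes):
  Res_{z = 17 i} g(z) = \frac{i e^{17 \omega}}{4488}
  Res_{z = 5 i} g(z) = - \frac{i e^{5 \omega}}{1320}
  F(ω) = 2πi·ΣRes = \frac{\pi \left(17 - 5 e^{12 \omega}\right) e^{5 \omega}}{11220}

Both cases combine into a single formula in |ω|:

F(ω) = \frac{\pi \left(17 e^{12 \left|{\omega}\right|} - 5\right) e^{- 17 \left|{\omega}\right|}}{11220}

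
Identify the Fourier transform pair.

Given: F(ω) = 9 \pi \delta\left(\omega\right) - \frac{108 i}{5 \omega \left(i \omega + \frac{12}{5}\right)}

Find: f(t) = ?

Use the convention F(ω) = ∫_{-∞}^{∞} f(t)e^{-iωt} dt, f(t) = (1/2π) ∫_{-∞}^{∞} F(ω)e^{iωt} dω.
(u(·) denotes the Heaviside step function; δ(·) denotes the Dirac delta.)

f(t) = 9 \left(1 - e^{- \frac{12 t}{5}}\right) u\left(t\right)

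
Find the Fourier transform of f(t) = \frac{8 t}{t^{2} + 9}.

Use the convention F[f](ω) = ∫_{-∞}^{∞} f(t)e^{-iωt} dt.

F(ω) = - 8 i \pi e^{- 3 \left|{\omega}\right|} \operatorname{sign}{\left(\omega \right)}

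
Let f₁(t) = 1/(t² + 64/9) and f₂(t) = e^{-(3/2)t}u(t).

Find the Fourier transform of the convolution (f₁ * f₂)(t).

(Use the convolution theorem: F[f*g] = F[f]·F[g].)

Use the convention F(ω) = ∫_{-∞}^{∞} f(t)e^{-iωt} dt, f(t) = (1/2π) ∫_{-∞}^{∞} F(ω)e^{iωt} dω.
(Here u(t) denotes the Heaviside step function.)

F[f₁*f₂](ω) = \frac{3 \pi e^{- \frac{8 \left|{\omega}\right|}{3}}}{4 \left(2 i \omega + 3\right)}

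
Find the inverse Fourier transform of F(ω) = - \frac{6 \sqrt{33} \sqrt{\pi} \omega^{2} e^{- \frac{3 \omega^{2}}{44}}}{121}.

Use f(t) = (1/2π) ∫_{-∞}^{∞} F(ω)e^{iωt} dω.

f(t) = 2 \left(\frac{44 t^{2}}{3} - 2\right) e^{- \frac{11 t^{2}}{3}}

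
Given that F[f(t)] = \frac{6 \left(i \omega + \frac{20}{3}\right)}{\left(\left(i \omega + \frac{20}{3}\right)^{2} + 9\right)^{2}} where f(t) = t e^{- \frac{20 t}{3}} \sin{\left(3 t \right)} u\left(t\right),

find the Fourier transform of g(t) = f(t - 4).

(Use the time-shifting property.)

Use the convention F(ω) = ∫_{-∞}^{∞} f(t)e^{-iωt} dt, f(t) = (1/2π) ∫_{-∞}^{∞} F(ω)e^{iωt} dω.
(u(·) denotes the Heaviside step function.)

F[g](ω) = \frac{162 \left(3 i \omega + 20\right) e^{- 4 i \omega}}{\left(\left(3 i \omega + 20\right)^{2} + 81\right)^{2}}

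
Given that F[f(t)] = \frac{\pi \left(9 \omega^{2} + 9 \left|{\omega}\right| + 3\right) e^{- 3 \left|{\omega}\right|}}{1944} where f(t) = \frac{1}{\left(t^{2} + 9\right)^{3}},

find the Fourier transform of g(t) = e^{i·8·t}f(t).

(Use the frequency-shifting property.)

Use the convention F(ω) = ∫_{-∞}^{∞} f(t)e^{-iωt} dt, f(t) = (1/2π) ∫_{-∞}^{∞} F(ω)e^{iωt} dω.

F[g](ω) = \frac{\pi \left(3 \left(\omega - 8\right)^{2} + 3 \left|{\omega - 8}\right| + 1\right) e^{- 3 \left|{\omega - 8}\right|}}{648}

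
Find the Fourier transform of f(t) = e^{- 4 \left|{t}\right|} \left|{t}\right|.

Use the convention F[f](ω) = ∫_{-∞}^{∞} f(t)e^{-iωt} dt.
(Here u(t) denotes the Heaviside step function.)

F(ω) = \frac{2 \left(16 - \omega^{2}\right)}{\left(\omega^{2} + 16\right)^{2}}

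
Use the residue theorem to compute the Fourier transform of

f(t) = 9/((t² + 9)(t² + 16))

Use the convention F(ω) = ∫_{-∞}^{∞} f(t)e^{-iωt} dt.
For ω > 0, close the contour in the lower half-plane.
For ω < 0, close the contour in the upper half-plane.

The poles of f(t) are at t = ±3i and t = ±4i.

Let g(z) = f(z)e^{-iωz}; for large |z| the factor e^{-iωz} decays in the lower half-plane when ω > 0 and in the upper half-plane when ω < 0.

Case ω > 0 (lower half-plane, clockwise contour ⇒ F(ω) = -2πi·ΣRes):
  Res_{z = - 3 i} g(z) = \frac{3 i e^{- 3 \omega}}{14}
  Res_{z = - 4 i} g(z) = - \frac{9 i e^{- 4 \omega}}{56}
  F(ω) = -2πi·ΣRes = \frac{3 \pi \left(4 e^{\omega} - 3\right) e^{- 4 \omega}}{28}

Case ω < 0 (upper half-plane, counterclockwise contour ⇒ F(ω) = +2πi·ΣRes):
  Res_{z = 3 i} g(z) = - \frac{3 i e^{3 \omega}}{14}
  Res_{z = 4 i} g(z) = \frac{9 i e^{4 \omega}}{56}
  F(ω) = 2πi·ΣRes = \frac{3 \pi \left(4 - 3 e^{\omega}\right) e^{3 \omega}}{28}

Both cases combine into a single formula in |ω|:

F(ω) = \frac{3 \pi \left(4 e^{\left|{\omega}\right|} - 3\right) e^{- 4 \left|{\omega}\right|}}{28}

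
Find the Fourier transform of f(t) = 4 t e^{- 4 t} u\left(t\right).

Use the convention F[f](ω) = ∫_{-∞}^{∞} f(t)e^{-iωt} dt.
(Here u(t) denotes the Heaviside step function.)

F(ω) = \frac{4}{\left(i \omega + 4\right)^{2}}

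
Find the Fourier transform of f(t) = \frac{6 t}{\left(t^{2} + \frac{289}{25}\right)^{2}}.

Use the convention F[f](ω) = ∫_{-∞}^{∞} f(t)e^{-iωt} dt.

F(ω) = - \frac{15 i \pi \omega e^{- \frac{17 \left|{\omega}\right|}{5}}}{17}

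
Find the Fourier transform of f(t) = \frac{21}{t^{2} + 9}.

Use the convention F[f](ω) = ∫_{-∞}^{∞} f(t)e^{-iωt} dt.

F(ω) = 7 \pi e^{- 3 \left|{\omega}\right|}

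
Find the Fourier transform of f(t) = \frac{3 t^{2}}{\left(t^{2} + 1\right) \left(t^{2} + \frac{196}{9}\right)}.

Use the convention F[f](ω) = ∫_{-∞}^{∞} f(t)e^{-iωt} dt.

F(ω) = - \frac{27 \pi e^{- \left|{\omega}\right|}}{187} + \frac{126 \pi e^{- \frac{14 \left|{\omega}\right|}{3}}}{187}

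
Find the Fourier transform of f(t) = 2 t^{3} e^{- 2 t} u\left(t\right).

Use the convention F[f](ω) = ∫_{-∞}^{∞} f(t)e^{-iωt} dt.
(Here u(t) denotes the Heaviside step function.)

F(ω) = \frac{12}{\left(i \omega + 2\right)^{4}}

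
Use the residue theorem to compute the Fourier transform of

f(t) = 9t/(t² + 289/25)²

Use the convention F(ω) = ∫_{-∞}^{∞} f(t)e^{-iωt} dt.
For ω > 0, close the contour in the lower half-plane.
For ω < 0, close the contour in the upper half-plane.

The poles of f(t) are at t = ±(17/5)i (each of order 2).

Let g(z) = f(z)e^{-iωz}; for large |z| the factor e^{-iωz} decays in the lower half-plane when ω > 0 and in the upper half-plane when ω < 0.

Case ω > 0 (lower half-plane, clockwise contour ⇒ F(ω) = -2πi·ΣRes):
  Res_{z = - \frac{17 i}{5}} g(z) = \frac{45 \omega e^{- \frac{17 \omega}{5}}}{68} (pole of order 2)
  F(ω) = -2πi·ΣRes = - \frac{45 i \pi \omega e^{- \frac{17 \omega}{5}}}{34}

Case ω < 0 (upper half-plane, counterclockwise contour ⇒ F(ω) = +2πi·ΣRes):
  Res_{z = \frac{17 i}{5}} g(z) = - \frac{45 \omega e^{\frac{17 \omega}{5}}}{68} (pole of order 2)
  F(ω) = 2πi·ΣRes = - \frac{45 i \pi \omega e^{\frac{17 \omega}{5}}}{34}

Both cases combine into a single formula in |ω|:

F(ω) = - \frac{45 i \pi \omega e^{- \frac{17 \left|{\omega}\right|}{5}}}{34}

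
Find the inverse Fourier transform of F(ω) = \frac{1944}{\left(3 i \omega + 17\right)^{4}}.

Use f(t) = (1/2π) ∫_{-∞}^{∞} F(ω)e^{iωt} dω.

f(t) = 4 t^{3} e^{- \frac{17 t}{3}} u\left(t\right)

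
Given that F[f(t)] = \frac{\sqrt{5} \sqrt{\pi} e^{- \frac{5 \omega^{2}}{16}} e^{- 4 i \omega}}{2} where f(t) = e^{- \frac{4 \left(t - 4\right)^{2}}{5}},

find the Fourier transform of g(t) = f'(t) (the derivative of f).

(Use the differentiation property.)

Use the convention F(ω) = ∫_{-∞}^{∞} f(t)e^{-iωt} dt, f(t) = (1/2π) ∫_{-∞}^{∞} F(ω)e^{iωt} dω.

F[g](ω) = \frac{\sqrt{5} i \sqrt{\pi} \omega e^{- \frac{\omega \left(5 \omega + 64 i\right)}{16}}}{2}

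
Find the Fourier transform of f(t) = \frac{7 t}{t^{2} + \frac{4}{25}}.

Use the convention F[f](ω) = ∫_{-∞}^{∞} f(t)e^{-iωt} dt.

F(ω) = - 7 i \pi e^{- \frac{2 \left|{\omega}\right|}{5}} \operatorname{sign}{\left(\omega \right)}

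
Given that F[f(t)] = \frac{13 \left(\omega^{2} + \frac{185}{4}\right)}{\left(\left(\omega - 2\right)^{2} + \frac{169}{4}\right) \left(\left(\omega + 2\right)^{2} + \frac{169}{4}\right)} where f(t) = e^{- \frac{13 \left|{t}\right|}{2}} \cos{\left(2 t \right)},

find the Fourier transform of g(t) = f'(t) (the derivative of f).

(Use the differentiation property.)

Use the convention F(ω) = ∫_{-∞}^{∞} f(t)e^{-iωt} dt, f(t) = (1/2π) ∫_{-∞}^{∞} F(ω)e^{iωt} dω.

F[g](ω) = \frac{52 i \omega \left(4 \omega^{2} + 185\right)}{16 \omega^{4} + 1224 \omega^{2} + 34225}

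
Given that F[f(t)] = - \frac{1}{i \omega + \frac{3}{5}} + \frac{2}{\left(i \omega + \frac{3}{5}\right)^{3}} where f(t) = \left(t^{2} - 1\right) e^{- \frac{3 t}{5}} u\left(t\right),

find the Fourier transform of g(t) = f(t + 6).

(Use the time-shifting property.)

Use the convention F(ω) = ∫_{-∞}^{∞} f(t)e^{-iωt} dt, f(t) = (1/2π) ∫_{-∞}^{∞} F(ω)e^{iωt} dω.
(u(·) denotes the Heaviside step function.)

F[g](ω) = \frac{5 \left(250 i \omega - \left(5 i \omega + 3\right)^{3} + 150\right) e^{6 i \omega}}{\left(5 i \omega + 3\right)^{4}}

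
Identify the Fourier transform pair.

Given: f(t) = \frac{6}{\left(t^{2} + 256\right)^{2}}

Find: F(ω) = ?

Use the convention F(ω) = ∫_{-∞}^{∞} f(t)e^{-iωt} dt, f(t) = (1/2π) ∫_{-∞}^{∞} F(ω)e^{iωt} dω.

F(ω) = \frac{3 \pi \left(16 \left|{\omega}\right| + 1\right) e^{- 16 \left|{\omega}\right|}}{4096}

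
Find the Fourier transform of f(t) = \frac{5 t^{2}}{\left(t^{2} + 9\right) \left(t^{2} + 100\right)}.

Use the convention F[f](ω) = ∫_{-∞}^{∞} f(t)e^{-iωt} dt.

F(ω) = \frac{5 \pi \left(10 - 3 e^{7 \left|{\omega}\right|}\right) e^{- 10 \left|{\omega}\right|}}{91}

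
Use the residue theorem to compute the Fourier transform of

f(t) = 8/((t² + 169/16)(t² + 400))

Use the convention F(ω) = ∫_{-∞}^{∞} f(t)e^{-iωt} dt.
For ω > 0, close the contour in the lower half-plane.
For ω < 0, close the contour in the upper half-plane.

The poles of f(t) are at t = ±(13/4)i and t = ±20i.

Let g(z) = f(z)e^{-iωz}; for large |z| the factor e^{-iωz} decays in the lower half-plane when ω > 0 and in the upper half-plane when ω < 0.

Case ω > 0 (lower half-plane, clockwise contour ⇒ F(ω) = -2πi·ΣRes):
  Res_{z = - \frac{13 i}{4}} g(z) = \frac{256 i e^{- \frac{13 \omega}{4}}}{81003}
  Res_{z = - 20 i} g(z) = - \frac{16 i e^{- 20 \omega}}{31155}
  F(ω) = -2πi·ΣRes = - \frac{32 \pi e^{- 20 \omega}}{31155} + \frac{512 \pi e^{- \frac{13 \omega}{4}}}{81003}

Case ω < 0 (upper half-plane, counterclockwise contour ⇒ F(ω) = +2πi·ΣRes):
  Res_{z = \frac{13 i}{4}} g(z) = - \frac{256 i e^{\frac{13 \omega}{4}}}{81003}
  Res_{z = 20 i} g(z) = \frac{16 i e^{20 \omega}}{31155}
  F(ω) = 2πi·ΣRes = \frac{32 \pi \left(80 e^{\frac{13 \omega}{4}} - 13 e^{20 \omega}\right)}{405015}

Both cases combine into a single formula in |ω|:

F(ω) = - \frac{32 \pi e^{- 20 \left|{\omega}\right|}}{31155} + \frac{512 \pi e^{- \frac{13 \left|{\omega}\right|}{4}}}{81003}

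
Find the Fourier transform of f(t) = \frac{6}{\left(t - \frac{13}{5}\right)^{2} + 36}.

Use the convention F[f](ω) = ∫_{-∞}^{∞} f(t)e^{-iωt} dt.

F(ω) = \pi e^{- \frac{13 i \omega}{5} - 6 \left|{\omega}\right|}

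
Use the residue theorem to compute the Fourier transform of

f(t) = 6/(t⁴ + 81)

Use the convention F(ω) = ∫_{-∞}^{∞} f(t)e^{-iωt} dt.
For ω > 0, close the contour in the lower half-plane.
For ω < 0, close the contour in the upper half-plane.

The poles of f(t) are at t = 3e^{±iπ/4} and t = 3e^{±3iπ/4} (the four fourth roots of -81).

Let g(z) = f(z)e^{-iωz}; for large |z| the factor e^{-iωz} decays in the lower half-plane when ω > 0 and in the upper half-plane when ω < 0.

Case ω > 0 (lower half-plane, clockwise contour ⇒ F(ω) = -2πi·ΣRes):
  Res_{z = - \frac{3 \sqrt{2}}{2} - \frac{3 \sqrt{2} i}{2}} g(z) = \frac{\sqrt{2} i \left(1 - i\right) e^{\frac{3 \sqrt{2} \omega \left(-1 + i\right)}{2}}}{36}
  Res_{z = \frac{3 \sqrt{2}}{2} - \frac{3 \sqrt{2} i}{2}} g(z) = \frac{\sqrt{2} i \left(1 + i\right) e^{- \frac{3 \sqrt{2} \omega \left(1 + i\right)}{2}}}{36}
  F(ω) = -2πi·ΣRes = \frac{\sqrt{2} \pi \left(1 - i\right) \left(e^{3 \sqrt{2} i \omega} + i\right) e^{- \frac{3 \sqrt{2} \omega \left(1 + i\right)}{2}}}{18} = \frac{2 \pi e^{- \frac{3 \sqrt{2} \omega}{2}} \sin{\left(\frac{3 \sqrt{2} \omega}{2} + \frac{\pi}{4} \right)}}{9}

Case ω < 0 (upper half-plane, counterclockwise contour ⇒ F(ω) = +2πi·ΣRes):
  Res_{z = \frac{3 \sqrt{2}}{2} + \frac{3 \sqrt{2} i}{2}} g(z) = \frac{\sqrt{2} i \left(-1 + i\right) e^{\frac{3 \sqrt{2} \omega \left(1 - i\right)}{2}}}{36}
  Res_{z = - \frac{3 \sqrt{2}}{2} + \frac{3 \sqrt{2} i}{2}} g(z) = \frac{\sqrt{2} \left(1 - i\right) e^{\frac{3 \sqrt{2} \omega \left(1 + i\right)}{2}}}{36}
  F(ω) = 2πi·ΣRes = - \frac{\sqrt{2} i \pi \left(i \left(1 - i\right) e^{\frac{3 \sqrt{2} \omega \left(1 - i\right)}{2}} - \left(1 - i\right) e^{\frac{3 \sqrt{2} \omega \left(1 + i\right)}{2}}\right)}{18} = \frac{2 \pi e^{\frac{3 \sqrt{2} \omega}{2}} \cos{\left(\frac{3 \sqrt{2} \omega}{2} + \frac{\pi}{4} \right)}}{9}

Both cases combine into a single formula in |ω|:

F(ω) = \frac{2 \pi e^{- \frac{3 \sqrt{2} \left|{\omega}\right|}{2}} \sin{\left(\frac{3 \sqrt{2} \left|{\omega}\right|}{2} + \frac{\pi}{4} \right)}}{9}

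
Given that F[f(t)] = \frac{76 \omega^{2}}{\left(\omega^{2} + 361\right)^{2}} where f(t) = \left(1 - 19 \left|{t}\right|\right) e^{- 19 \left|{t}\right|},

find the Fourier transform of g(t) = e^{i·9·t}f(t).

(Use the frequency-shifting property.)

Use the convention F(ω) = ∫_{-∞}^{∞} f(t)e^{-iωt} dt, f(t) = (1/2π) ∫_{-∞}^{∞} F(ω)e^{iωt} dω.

F[g](ω) = \frac{76 \left(\omega - 9\right)^{2}}{\left(\left(\omega - 9\right)^{2} + 361\right)^{2}}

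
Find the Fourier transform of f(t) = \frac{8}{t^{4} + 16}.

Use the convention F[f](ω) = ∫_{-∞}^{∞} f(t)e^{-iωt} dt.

F(ω) = \pi e^{- \sqrt{2} \left|{\omega}\right|} \sin{\left(\sqrt{2} \left|{\omega}\right| + \frac{\pi}{4} \right)}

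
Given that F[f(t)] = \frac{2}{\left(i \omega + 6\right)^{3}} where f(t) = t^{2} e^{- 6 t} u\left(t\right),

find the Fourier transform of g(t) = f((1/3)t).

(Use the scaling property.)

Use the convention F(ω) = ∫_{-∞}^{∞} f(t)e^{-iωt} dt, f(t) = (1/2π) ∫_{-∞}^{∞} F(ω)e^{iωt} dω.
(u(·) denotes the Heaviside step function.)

F[g](ω) = \frac{2}{9 \left(i \omega + 2\right)^{3}}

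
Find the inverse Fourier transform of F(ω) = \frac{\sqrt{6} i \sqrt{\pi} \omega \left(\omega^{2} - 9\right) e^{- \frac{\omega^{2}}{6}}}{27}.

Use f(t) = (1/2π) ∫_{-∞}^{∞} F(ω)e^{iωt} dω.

f(t) = 3 t^{3} e^{- \frac{3 t^{2}}{2}}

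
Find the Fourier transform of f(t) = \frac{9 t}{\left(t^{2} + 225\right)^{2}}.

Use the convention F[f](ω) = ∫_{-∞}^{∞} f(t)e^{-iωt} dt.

F(ω) = - \frac{3 i \pi \omega e^{- 15 \left|{\omega}\right|}}{10}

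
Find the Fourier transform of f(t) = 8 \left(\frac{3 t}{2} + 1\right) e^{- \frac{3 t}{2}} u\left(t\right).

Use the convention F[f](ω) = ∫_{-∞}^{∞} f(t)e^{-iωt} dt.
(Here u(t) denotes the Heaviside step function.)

F(ω) = \frac{32 \left(- i \omega - 3\right)}{4 \omega^{2} - 12 i \omega - 9}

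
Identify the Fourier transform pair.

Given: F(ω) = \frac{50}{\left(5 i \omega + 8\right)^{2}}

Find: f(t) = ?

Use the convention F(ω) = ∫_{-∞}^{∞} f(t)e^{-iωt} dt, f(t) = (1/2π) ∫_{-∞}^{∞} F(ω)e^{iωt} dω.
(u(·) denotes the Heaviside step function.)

f(t) = 2 t e^{- \frac{8 t}{5}} u\left(t\right)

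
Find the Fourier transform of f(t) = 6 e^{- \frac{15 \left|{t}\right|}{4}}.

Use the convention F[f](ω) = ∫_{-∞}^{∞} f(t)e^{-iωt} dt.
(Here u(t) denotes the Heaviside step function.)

F(ω) = \frac{720}{16 \omega^{2} + 225}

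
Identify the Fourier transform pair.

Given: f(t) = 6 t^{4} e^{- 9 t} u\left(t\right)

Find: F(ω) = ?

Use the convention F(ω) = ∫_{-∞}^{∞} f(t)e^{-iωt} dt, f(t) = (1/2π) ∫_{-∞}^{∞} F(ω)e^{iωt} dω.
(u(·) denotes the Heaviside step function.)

F(ω) = \frac{144}{\left(i \omega + 9\right)^{5}}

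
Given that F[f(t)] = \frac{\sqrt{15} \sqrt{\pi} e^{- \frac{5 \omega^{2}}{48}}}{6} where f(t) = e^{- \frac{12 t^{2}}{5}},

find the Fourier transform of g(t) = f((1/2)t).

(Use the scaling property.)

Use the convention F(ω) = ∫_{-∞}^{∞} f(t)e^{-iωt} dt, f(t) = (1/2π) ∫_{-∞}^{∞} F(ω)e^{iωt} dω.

F[g](ω) = \frac{\sqrt{15} \sqrt{\pi} e^{- \frac{5 \omega^{2}}{12}}}{3}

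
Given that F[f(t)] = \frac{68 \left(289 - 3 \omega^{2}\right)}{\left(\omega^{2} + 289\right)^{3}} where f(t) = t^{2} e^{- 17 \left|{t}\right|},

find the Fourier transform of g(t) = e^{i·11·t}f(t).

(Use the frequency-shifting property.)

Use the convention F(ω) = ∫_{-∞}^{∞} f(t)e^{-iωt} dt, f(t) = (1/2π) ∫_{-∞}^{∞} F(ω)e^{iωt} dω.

F[g](ω) = \frac{68 \left(289 - 3 \left(\omega - 11\right)^{2}\right)}{\left(\left(\omega - 11\right)^{2} + 289\right)^{3}}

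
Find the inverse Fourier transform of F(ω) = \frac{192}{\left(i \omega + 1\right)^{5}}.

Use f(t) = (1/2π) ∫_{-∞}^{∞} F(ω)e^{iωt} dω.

f(t) = 8 t^{4} e^{- t} u\left(t\right)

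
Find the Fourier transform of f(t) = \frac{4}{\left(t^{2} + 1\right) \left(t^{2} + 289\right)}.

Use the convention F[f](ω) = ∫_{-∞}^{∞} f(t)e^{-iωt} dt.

F(ω) = \frac{\pi e^{- \left|{\omega}\right|}}{72} - \frac{\pi e^{- 17 \left|{\omega}\right|}}{1224}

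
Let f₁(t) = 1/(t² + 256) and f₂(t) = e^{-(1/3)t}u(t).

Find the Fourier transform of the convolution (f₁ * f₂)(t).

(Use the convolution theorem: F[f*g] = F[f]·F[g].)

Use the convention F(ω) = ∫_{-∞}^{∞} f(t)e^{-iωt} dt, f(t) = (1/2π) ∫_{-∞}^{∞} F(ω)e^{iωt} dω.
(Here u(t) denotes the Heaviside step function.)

F[f₁*f₂](ω) = \frac{3 \pi e^{- 16 \left|{\omega}\right|}}{16 \left(3 i \omega + 1\right)}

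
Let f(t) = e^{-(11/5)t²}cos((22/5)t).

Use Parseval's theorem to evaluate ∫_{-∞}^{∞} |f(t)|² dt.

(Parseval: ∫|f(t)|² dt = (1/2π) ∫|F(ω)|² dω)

∫|f(t)|² dt = \frac{\sqrt{110} \sqrt{\pi} \left(1 + e^{\frac{22}{5}}\right)}{44 e^{\frac{22}{5}}}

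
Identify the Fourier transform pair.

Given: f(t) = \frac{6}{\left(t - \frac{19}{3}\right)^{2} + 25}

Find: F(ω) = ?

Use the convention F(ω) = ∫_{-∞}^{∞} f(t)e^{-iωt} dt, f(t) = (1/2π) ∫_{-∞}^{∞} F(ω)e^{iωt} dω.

F(ω) = \frac{6 \pi e^{- \frac{19 i \omega}{3} - 5 \left|{\omega}\right|}}{5}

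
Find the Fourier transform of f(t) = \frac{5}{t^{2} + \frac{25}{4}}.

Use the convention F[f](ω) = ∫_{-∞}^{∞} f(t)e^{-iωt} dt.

F(ω) = 2 \pi e^{- \frac{5 \left|{\omega}\right|}{2}}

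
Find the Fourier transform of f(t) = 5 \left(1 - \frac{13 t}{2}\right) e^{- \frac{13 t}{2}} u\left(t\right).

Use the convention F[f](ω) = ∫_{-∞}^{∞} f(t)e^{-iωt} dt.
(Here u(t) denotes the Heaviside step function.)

F(ω) = \frac{20 i \omega}{- 4 \omega^{2} + 52 i \omega + 169}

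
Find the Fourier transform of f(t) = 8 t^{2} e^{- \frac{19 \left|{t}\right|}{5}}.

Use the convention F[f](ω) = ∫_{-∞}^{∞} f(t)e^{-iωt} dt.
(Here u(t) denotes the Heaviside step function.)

F(ω) = \frac{76000 \left(361 - 75 \omega^{2}\right)}{\left(25 \omega^{2} + 361\right)^{3}}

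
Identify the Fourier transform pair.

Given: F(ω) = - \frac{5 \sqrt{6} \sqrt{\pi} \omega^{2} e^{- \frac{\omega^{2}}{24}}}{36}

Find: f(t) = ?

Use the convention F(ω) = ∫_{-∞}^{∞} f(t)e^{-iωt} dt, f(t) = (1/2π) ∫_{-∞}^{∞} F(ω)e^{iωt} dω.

f(t) = 5 \left(24 t^{2} - 2\right) e^{- 6 t^{2}}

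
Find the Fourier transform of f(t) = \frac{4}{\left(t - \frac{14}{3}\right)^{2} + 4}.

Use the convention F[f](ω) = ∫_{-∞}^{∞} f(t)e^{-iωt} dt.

F(ω) = 2 \pi e^{- \frac{14 i \omega}{3} - 2 \left|{\omega}\right|}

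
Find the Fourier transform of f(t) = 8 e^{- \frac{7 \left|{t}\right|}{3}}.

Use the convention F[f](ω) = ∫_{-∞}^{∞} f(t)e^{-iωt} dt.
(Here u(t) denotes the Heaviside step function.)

F(ω) = \frac{336}{9 \omega^{2} + 49}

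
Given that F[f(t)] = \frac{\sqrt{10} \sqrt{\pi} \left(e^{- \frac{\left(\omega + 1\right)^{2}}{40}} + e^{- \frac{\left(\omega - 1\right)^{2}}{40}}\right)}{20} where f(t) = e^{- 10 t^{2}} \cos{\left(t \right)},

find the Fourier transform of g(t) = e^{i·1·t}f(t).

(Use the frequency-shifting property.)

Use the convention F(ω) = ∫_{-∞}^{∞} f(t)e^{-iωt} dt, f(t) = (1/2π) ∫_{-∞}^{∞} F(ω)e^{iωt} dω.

F[g](ω) = \frac{\sqrt{10} \sqrt{\pi} \left(e^{\frac{\omega}{10}} + e^{\frac{1}{10}}\right) e^{- \frac{\omega^{2}}{40} - \frac{1}{10}}}{20}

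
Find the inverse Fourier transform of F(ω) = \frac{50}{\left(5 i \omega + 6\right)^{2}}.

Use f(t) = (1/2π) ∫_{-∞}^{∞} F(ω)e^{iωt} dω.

f(t) = 2 t e^{- \frac{6 t}{5}} u\left(t\right)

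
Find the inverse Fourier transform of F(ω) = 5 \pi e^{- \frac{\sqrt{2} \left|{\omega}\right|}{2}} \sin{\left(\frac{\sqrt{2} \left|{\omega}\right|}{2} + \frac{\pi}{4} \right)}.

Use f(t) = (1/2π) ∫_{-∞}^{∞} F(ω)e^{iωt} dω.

f(t) = \frac{5}{t^{4} + 1}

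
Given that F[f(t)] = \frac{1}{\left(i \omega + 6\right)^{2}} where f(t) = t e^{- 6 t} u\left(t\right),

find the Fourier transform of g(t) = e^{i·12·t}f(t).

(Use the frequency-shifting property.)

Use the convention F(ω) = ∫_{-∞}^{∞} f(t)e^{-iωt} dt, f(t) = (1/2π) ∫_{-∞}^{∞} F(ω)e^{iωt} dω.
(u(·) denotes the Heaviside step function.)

F[g](ω) = \frac{1}{\left(i \left(\omega - 12\right) + 6\right)^{2}}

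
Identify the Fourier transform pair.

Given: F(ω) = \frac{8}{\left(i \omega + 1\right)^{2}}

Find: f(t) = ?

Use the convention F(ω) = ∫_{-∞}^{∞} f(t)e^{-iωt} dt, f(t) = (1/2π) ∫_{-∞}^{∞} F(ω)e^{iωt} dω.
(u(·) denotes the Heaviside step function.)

f(t) = 8 t e^{- t} u\left(t\right)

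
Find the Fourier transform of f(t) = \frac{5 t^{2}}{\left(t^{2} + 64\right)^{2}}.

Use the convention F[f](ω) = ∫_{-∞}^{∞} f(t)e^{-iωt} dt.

F(ω) = \frac{5 \pi \left(1 - 8 \left|{\omega}\right|\right) e^{- 8 \left|{\omega}\right|}}{16}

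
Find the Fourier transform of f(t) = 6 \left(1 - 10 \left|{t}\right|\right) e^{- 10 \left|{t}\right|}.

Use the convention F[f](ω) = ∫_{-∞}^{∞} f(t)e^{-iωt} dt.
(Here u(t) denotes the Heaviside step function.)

F(ω) = \frac{240 \omega^{2}}{\left(\omega^{2} + 100\right)^{2}}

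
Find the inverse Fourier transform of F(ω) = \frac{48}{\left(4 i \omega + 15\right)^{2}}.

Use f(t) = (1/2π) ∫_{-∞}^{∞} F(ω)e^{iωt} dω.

f(t) = 3 t e^{- \frac{15 t}{4}} u\left(t\right)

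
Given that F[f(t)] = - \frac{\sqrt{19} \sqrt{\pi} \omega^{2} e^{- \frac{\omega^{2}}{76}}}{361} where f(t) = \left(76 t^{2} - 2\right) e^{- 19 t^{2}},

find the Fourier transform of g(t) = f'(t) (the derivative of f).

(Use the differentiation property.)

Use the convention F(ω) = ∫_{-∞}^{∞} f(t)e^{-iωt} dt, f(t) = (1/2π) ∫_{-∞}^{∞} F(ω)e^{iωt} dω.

F[g](ω) = - \frac{\sqrt{19} i \sqrt{\pi} \omega^{3} e^{- \frac{\omega^{2}}{76}}}{361}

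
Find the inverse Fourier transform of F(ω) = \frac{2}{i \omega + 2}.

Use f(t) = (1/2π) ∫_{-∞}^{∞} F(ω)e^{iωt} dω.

f(t) = 2 e^{- 2 t} u\left(t\right)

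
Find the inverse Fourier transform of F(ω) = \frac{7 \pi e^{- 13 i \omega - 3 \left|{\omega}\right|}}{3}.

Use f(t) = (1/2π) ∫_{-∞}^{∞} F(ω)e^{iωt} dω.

f(t) = \frac{7}{\left(t - 13\right)^{2} + 9}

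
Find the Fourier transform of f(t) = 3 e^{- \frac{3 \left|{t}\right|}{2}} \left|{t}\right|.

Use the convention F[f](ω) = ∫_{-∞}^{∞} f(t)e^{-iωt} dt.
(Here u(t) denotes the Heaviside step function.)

F(ω) = \frac{24 \left(9 - 4 \omega^{2}\right)}{\left(4 \omega^{2} + 9\right)^{2}}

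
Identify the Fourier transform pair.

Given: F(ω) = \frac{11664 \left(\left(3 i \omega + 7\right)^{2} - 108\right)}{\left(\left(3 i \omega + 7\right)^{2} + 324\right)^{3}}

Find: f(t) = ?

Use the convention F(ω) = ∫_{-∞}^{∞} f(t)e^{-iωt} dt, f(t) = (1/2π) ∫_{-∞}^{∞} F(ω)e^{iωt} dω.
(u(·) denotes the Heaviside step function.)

f(t) = 4 t^{2} e^{- \frac{7 t}{3}} \sin{\left(6 t \right)} u\left(t\right)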